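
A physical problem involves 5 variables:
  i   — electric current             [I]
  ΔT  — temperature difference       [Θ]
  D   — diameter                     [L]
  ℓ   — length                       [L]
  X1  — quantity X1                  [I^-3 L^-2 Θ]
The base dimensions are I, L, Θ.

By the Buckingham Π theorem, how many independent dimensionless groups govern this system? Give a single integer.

2

Dimensional matrix (I×L×Θ by i×ΔT×D×ℓ×X1):
  I: [ 1  0  0  0 -3]
  L: [ 0  0  1  1 -2]
  Θ: [ 0  1  0  0  1]
Echelon form has 3 nonzero rows (pivots: i,ΔT,D)
Π count = n − r = 5 − 3 = 2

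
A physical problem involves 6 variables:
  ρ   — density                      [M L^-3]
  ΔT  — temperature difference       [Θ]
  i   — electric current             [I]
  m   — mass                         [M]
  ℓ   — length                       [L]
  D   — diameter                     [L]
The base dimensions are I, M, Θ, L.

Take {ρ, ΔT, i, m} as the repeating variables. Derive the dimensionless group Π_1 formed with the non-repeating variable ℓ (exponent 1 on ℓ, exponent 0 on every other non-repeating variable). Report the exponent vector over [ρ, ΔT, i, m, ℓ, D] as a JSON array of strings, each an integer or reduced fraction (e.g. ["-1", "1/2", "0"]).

Exponent matrix [I,M,Θ,L] × [ρ,ΔT,i,m,ℓ,D]:
  I: [ 0  0  1  0  0  0]
  M: [ 1  0  0  1  0  0]
  Θ: [ 0  1  0  0  0  0]
  L: [-3  0  0  0  1  1]
RREF → pivots at {ρ,ΔT,i,m} ⇒ r = 4
Pivot set = {ρ,ΔT,i,m}, free = {ℓ,D}
RREF:
  r0: [   1    0    0    0 -1/3 -1/3]
  r1: [   0    1    0    0    0    0]
  r2: [   0    0    1    0    0    0]
  r3: [   0    0    0    1  1/3  1/3]
Fix exponent of ℓ at 1, D at 0; solve each RREF row for its pivot's exponent:
  r0: exp(ρ) + (-1/3)·1 = 0 ⇒ exp(ρ) = 1/3
  r1: exp(ΔT) + (0)·1 = 0 ⇒ exp(ΔT) = 0
  r2: exp(i) + (0)·1 = 0 ⇒ exp(i) = 0
  r3: exp(m) + (1/3)·1 = 0 ⇒ exp(m) = -1/3
Π_1 = ρ^(1/3) · m^(-1/3) · ℓ

["1/3", "0", "0", "-1/3", "1", "0"]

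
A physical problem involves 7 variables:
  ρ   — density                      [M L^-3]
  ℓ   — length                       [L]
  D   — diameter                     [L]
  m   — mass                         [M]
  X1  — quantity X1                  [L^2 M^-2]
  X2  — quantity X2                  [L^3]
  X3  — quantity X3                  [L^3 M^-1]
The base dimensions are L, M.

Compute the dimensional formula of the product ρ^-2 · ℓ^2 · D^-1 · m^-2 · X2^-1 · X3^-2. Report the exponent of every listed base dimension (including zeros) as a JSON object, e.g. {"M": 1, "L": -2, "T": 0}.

Dimensional matrix (L×M by ρ×ℓ×D×m×X1×X2×X3):
  L: [-3  1  1  0  2  3  3]
  M: [ 1  0  0  1 -2  0 -1]
  [L]: (-2)·-3+(2)·1+(-1)·1+(-2)·0+(-1)·3+(-2)·3 = -2
  [M]: (-2)·1+(2)·0+(-1)·0+(-2)·1+(-1)·0+(-2)·-1 = -2
⇒ L^-2 M^-2

{"L": -2, "M": -2}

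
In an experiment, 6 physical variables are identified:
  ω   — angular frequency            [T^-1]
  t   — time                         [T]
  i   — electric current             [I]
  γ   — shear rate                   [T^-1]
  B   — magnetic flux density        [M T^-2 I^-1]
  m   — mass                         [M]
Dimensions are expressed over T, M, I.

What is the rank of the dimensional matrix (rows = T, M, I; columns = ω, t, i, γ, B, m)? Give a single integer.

3

Dimensional matrix (T×M×I by ω×t×i×γ×B×m):
  T: [-1  1  0 -1 -2  0]
  M: [ 0  0  0  0  1  1]
  I: [ 0  0  1  0 -1  0]
Row reduction gives pivot columns ω,i,B; rank = 3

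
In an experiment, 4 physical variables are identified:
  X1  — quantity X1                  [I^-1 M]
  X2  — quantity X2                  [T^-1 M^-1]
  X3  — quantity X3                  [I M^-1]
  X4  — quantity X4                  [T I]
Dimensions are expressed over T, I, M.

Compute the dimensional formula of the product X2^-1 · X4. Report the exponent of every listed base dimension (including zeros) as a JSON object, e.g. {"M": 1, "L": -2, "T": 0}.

{"T": 2, "I": 1, "M": 1}

Exponent matrix [T,I,M] × [X1,X2,X3,X4]:
  T: [ 0 -1  0  1]
  I: [-1  0  1  1]
  M: [ 1 -1 -1  0]
  [T]: (-1)·-1+(1)·1 = 2
  [I]: (-1)·0+(1)·1 = 1
  [M]: (-1)·-1+(1)·0 = 1
⇒ T^2 I M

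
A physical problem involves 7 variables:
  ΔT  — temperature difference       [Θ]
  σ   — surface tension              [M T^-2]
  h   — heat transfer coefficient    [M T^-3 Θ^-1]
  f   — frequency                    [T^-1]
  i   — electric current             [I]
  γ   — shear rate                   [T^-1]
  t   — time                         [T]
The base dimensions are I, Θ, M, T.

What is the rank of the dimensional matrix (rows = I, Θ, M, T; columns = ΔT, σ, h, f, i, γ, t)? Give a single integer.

Dimensional matrix (I×Θ×M×T by ΔT×σ×h×f×i×γ×t):
  I: [ 0  0  0  0  1  0  0]
  Θ: [ 1  0 -1  0  0  0  0]
  M: [ 0  1  1  0  0  0  0]
  T: [ 0 -2 -3 -1  0 -1  1]
RREF → pivots at {ΔT,σ,h,i} ⇒ r = 4

4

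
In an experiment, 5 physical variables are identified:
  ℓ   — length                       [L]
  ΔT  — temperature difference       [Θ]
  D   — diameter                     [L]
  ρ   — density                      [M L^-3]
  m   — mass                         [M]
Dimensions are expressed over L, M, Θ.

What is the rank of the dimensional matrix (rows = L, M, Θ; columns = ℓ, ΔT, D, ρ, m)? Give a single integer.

Dimensional matrix (L×M×Θ by ℓ×ΔT×D×ρ×m):
  L: [ 1  0  1 -3  0]
  M: [ 0  0  0  1  1]
  Θ: [ 0  1  0  0  0]
Echelon form has 3 nonzero rows (pivots: ℓ,ΔT,ρ)

3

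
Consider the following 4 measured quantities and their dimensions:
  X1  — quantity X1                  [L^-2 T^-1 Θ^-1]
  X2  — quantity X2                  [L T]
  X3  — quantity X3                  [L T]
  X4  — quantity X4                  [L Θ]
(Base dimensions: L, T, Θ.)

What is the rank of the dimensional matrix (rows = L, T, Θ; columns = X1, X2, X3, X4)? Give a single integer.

2

Dimensional matrix (L×T×Θ by X1×X2×X3×X4):
  L: [-2  1  1  1]
  T: [-1  1  1  0]
  Θ: [-1  0  0  1]
Row reduction gives pivot columns X1,X2; rank = 2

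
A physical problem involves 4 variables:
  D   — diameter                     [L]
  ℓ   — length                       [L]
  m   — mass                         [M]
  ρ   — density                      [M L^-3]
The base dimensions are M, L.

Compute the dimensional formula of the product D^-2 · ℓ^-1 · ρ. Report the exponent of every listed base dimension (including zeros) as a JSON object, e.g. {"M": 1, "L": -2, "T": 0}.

{"M": 1, "L": -6}

Write exponents as rows M,L / cols D,ℓ,m,ρ:
  M: [ 0  0  1  1]
  L: [ 1  1  0 -3]
  [M]: (-2)·0+(-1)·0+(1)·1 = 1
  [L]: (-2)·1+(-1)·1+(1)·-3 = -6
⇒ M L^-6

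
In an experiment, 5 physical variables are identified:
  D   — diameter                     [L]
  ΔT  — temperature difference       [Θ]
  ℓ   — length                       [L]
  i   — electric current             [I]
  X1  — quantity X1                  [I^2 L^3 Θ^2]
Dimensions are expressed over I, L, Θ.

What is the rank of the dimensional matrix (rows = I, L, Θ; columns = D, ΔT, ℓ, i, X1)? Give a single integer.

Exponent matrix [I,L,Θ] × [D,ΔT,ℓ,i,X1]:
  I: [ 0  0  0  1  2]
  L: [ 1  0  1  0  3]
  Θ: [ 0  1  0  0  2]
Row reduction gives pivot columns D,ΔT,i; rank = 3

3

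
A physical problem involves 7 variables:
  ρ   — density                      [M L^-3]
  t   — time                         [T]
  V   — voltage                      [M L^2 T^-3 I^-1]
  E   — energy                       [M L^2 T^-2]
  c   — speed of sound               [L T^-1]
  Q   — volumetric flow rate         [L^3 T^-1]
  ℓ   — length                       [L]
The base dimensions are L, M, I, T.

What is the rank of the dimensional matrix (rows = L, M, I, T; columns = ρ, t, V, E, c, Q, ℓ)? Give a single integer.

4

Dimensional matrix (L×M×I×T by ρ×t×V×E×c×Q×ℓ):
  L: [-3  0  2  2  1  3  1]
  M: [ 1  0  1  1  0  0  0]
  I: [ 0  0 -1  0  0  0  0]
  T: [ 0  1 -3 -2 -1 -1  0]
Echelon form has 4 nonzero rows (pivots: ρ,t,V,E)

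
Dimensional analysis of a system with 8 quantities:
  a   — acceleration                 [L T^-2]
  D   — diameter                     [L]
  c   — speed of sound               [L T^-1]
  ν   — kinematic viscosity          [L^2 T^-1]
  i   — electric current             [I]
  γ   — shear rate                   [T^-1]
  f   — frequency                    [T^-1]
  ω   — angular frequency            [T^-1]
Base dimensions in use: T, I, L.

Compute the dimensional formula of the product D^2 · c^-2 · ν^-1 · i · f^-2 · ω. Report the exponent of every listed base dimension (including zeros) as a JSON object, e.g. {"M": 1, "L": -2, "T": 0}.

{"T": 4, "I": 1, "L": -2}

Write exponents as rows T,I,L / cols a,D,c,ν,i,γ,f,ω:
  T: [-2  0 -1 -1  0 -1 -1 -1]
  I: [ 0  0  0  0  1  0  0  0]
  L: [ 1  1  1  2  0  0  0  0]
  [T]: (2)·0+(-2)·-1+(-1)·-1+(1)·0+(-2)·-1+(1)·-1 = 4
  [I]: (2)·0+(-2)·0+(-1)·0+(1)·1+(-2)·0+(1)·0 = 1
  [L]: (2)·1+(-2)·1+(-1)·2+(1)·0+(-2)·0+(1)·0 = -2
⇒ T^4 I L^-2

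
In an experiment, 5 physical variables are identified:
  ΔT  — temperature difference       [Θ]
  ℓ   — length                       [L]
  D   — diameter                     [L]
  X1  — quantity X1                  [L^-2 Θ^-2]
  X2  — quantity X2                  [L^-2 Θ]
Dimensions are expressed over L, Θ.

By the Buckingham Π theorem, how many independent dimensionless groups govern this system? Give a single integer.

Write exponents as rows L,Θ / cols ΔT,ℓ,D,X1,X2:
  L: [ 0  1  1 -2 -2]
  Θ: [ 1  0  0 -2  1]
Echelon form has 2 nonzero rows (pivots: ΔT,ℓ)
Π count = n − r = 5 − 2 = 3

3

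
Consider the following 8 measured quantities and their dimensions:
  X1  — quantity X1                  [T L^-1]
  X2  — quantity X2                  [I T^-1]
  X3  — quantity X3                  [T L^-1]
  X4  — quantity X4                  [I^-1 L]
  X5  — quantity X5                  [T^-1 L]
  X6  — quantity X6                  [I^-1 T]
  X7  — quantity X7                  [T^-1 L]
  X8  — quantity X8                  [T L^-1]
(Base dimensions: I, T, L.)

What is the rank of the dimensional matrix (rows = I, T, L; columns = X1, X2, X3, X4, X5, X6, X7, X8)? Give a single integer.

2

Exponent matrix [I,T,L] × [X1,X2,X3,X4,X5,X6,X7,X8]:
  I: [ 0  1  0 -1  0 -1  0  0]
  T: [ 1 -1  1  0 -1  1 -1  1]
  L: [-1  0 -1  1  1  0  1 -1]
RREF → pivots at {X1,X2} ⇒ r = 2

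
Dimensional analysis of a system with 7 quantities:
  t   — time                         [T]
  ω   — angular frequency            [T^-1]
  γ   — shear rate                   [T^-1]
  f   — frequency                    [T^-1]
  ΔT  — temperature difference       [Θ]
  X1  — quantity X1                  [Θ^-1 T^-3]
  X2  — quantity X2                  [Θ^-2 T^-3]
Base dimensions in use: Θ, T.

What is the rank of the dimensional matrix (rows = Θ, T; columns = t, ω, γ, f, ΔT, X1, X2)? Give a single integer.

2

Exponent matrix [Θ,T] × [t,ω,γ,f,ΔT,X1,X2]:
  Θ: [ 0  0  0  0  1 -1 -2]
  T: [ 1 -1 -1 -1  0 -3 -3]
RREF → pivots at {t,ΔT} ⇒ r = 2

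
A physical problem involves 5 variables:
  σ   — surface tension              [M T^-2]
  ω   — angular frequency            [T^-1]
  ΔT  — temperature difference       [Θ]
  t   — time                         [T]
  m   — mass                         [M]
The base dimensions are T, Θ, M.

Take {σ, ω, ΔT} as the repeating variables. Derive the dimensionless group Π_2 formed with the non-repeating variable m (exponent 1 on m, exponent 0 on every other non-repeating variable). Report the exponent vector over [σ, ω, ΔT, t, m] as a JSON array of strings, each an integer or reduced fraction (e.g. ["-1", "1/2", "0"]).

Exponent matrix [T,Θ,M] × [σ,ω,ΔT,t,m]:
  T: [-2 -1  0  1  0]
  Θ: [ 0  0  1  0  0]
  M: [ 1  0  0  0  1]
RREF → pivots at {σ,ω,ΔT} ⇒ r = 3
Repeat: σ,ω,ΔT; free: t,m
RREF:
  r0: [   1    0    0    0    1]
  r1: [   0    1    0   -1   -2]
  r2: [   0    0    1    0    0]
Fix exponent of m at 1, t at 0; solve each RREF row for its pivot's exponent:
  r0: exp(σ) + (1)·1 = 0 ⇒ exp(σ) = -1
  r1: exp(ω) + (-2)·1 = 0 ⇒ exp(ω) = 2
  r2: exp(ΔT) + (0)·1 = 0 ⇒ exp(ΔT) = 0
Π_2 = σ^-1 · ω^2 · m

["-1", "2", "0", "0", "1"]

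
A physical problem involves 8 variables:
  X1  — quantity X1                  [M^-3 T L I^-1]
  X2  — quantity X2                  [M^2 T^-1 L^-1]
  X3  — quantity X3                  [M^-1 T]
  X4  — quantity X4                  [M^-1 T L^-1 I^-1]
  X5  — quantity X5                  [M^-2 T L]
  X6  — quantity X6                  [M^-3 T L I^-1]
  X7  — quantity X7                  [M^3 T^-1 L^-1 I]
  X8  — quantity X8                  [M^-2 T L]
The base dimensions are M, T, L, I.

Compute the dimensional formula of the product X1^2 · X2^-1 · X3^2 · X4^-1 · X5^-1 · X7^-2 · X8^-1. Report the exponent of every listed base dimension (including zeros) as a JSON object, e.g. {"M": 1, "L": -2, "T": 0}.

Dimensional matrix (M×T×L×I by X1×X2×X3×X4×X5×X6×X7×X8):
  M: [-3  2 -1 -1 -2 -3  3 -2]
  T: [ 1 -1  1  1  1  1 -1  1]
  L: [ 1 -1  0 -1  1  1 -1  1]
  I: [-1  0  0 -1  0 -1  1  0]
  [M]: (2)·-3+(-1)·2+(2)·-1+(-1)·-1+(-1)·-2+(-2)·3+(-1)·-2 = -11
  [T]: (2)·1+(-1)·-1+(2)·1+(-1)·1+(-1)·1+(-2)·-1+(-1)·1 = 4
  [L]: (2)·1+(-1)·-1+(2)·0+(-1)·-1+(-1)·1+(-2)·-1+(-1)·1 = 4
  [I]: (2)·-1+(-1)·0+(2)·0+(-1)·-1+(-1)·0+(-2)·1+(-1)·0 = -3
⇒ M^-11 T^4 L^4 I^-3

{"M": -11, "T": 4, "L": 4, "I": -3}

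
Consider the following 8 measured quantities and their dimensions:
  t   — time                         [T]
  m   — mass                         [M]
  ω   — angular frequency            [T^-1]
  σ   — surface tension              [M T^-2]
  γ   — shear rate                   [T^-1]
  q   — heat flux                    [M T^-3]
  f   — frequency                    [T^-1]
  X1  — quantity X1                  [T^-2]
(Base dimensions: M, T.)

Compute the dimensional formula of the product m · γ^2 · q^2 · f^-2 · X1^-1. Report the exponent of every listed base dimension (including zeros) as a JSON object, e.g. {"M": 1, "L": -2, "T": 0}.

{"M": 3, "T": -4}

Exponent matrix [M,T] × [t,m,ω,σ,γ,q,f,X1]:
  M: [ 0  1  0  1  0  1  0  0]
  T: [ 1  0 -1 -2 -1 -3 -1 -2]
  [M]: (1)·1+(2)·0+(2)·1+(-2)·0+(-1)·0 = 3
  [T]: (1)·0+(2)·-1+(2)·-3+(-2)·-1+(-1)·-2 = -4
⇒ M^3 T^-4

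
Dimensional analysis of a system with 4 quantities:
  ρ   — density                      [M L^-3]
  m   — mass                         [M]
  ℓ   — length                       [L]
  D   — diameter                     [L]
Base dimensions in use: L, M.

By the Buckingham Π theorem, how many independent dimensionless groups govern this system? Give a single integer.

Exponent matrix [L,M] × [ρ,m,ℓ,D]:
  L: [-3  0  1  1]
  M: [ 1  1  0  0]
Echelon form has 2 nonzero rows (pivots: ρ,m)
4 vars − rank 2 = 2 Π groups

2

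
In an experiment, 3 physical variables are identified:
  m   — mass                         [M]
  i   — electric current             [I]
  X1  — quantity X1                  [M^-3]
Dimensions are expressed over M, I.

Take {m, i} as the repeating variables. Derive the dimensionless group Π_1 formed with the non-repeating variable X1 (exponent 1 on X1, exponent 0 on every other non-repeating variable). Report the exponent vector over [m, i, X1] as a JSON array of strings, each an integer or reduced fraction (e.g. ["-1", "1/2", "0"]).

Dimensional matrix (M×I by m×i×X1):
  M: [ 1  0 -3]
  I: [ 0  1  0]
RREF → pivots at {m,i} ⇒ r = 2
Repeat: m,i; free: X1
RREF:
  r0: [   1    0   -3]
  r1: [   0    1    0]
Fix exponent of X1 at 1; solve each RREF row for its pivot's exponent:
  r0: exp(m) + (-3)·1 = 0 ⇒ exp(m) = 3
  r1: exp(i) + (0)·1 = 0 ⇒ exp(i) = 0
Π_1 = m^3 · X1

["3", "0", "1"]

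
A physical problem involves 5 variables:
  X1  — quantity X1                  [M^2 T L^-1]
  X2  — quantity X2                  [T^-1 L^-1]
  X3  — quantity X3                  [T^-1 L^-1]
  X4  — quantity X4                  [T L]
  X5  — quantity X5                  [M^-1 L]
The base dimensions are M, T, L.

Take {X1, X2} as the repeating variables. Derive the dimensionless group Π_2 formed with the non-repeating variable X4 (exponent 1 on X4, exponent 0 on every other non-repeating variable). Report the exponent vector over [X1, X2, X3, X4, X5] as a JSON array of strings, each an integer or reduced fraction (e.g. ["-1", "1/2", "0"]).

Write exponents as rows M,T,L / cols X1,X2,X3,X4,X5:
  M: [ 2  0  0  0 -1]
  T: [ 1 -1 -1  1  0]
  L: [-1 -1 -1  1  1]
Echelon form has 2 nonzero rows (pivots: X1,X2)
Repeat: X1,X2; free: X3,X4,X5
RREF:
  r0: [   1    0    0    0 -1/2]
  r1: [   0    1    1   -1 -1/2]
  r2: [   0    0    0    0    0]
Fix exponent of X4 at 1, X3 at 0, X5 at 0; solve each RREF row for its pivot's exponent:
  r0: exp(X1) + (0)·1 = 0 ⇒ exp(X1) = 0
  r1: exp(X2) + (-1)·1 = 0 ⇒ exp(X2) = 1
Π_2 = X2 · X4

["0", "1", "0", "1", "0"]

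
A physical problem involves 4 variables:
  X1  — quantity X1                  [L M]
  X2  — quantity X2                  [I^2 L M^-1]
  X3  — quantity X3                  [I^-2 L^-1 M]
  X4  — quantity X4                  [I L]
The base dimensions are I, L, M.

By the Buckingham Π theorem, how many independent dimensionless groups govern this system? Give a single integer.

2

Dimensional matrix (I×L×M by X1×X2×X3×X4):
  I: [ 0  2 -2  1]
  L: [ 1  1 -1  1]
  M: [ 1 -1  1  0]
RREF → pivots at {X1,X2} ⇒ r = 2
n=4, r=2 ⇒ 2 dimensionless groups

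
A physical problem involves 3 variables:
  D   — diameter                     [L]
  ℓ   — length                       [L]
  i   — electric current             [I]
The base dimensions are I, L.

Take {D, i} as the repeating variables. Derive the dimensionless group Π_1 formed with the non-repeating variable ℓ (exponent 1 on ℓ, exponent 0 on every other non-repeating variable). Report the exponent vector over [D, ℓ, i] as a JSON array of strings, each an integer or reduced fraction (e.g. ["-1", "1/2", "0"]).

Dimensional matrix (I×L by D×ℓ×i):
  I: [ 0  0  1]
  L: [ 1  1  0]
Echelon form has 2 nonzero rows (pivots: D,i)
Pivot set = {D,i}, free = {ℓ}
RREF:
  r0: [   1    1    0]
  r1: [   0    0    1]
Fix exponent of ℓ at 1; solve each RREF row for its pivot's exponent:
  r0: exp(D) + (1)·1 = 0 ⇒ exp(D) = -1
  r1: exp(i) + (0)·1 = 0 ⇒ exp(i) = 0
Π_1 = D^-1 · ℓ

["-1", "1", "0"]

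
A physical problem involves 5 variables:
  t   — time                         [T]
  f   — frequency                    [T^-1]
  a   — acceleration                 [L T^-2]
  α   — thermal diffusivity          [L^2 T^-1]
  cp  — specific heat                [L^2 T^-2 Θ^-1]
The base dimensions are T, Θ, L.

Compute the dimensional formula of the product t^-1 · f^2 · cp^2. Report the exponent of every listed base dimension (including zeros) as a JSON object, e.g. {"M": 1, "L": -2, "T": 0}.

Exponent matrix [T,Θ,L] × [t,f,a,α,cp]:
  T: [ 1 -1 -2 -1 -2]
  Θ: [ 0  0  0  0 -1]
  L: [ 0  0  1  2  2]
  [T]: (-1)·1+(2)·-1+(2)·-2 = -7
  [Θ]: (-1)·0+(2)·0+(2)·-1 = -2
  [L]: (-1)·0+(2)·0+(2)·2 = 4
⇒ T^-7 Θ^-2 L^4

{"T": -7, "Θ": -2, "L": 4}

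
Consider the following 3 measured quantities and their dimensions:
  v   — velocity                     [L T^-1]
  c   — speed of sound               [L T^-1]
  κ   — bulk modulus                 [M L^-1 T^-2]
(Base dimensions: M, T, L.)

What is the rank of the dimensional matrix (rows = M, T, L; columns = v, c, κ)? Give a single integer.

2

Dimensional matrix (M×T×L by v×c×κ):
  M: [ 0  0  1]
  T: [-1 -1 -2]
  L: [ 1  1 -1]
Echelon form has 2 nonzero rows (pivots: v,κ)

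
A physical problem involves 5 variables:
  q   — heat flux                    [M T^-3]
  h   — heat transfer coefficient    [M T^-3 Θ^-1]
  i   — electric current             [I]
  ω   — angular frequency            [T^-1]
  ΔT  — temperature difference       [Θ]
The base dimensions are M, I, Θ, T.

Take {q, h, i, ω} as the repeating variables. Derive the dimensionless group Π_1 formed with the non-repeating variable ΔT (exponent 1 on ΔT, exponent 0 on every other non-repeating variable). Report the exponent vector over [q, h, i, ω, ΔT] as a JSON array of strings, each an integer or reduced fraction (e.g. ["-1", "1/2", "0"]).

Exponent matrix [M,I,Θ,T] × [q,h,i,ω,ΔT]:
  M: [ 1  1  0  0  0]
  I: [ 0  0  1  0  0]
  Θ: [ 0 -1  0  0  1]
  T: [-3 -3  0 -1  0]
Echelon form has 4 nonzero rows (pivots: q,h,i,ω)
Repeat: q,h,i,ω; free: ΔT
RREF:
  r0: [   1    0    0    0    1]
  r1: [   0    1    0    0   -1]
  r2: [   0    0    1    0    0]
  r3: [   0    0    0    1    0]
Fix exponent of ΔT at 1; solve each RREF row for its pivot's exponent:
  r0: exp(q) + (1)·1 = 0 ⇒ exp(q) = -1
  r1: exp(h) + (-1)·1 = 0 ⇒ exp(h) = 1
  r2: exp(i) + (0)·1 = 0 ⇒ exp(i) = 0
  r3: exp(ω) + (0)·1 = 0 ⇒ exp(ω) = 0
Π_1 = q^-1 · h · ΔT

["-1", "1", "0", "0", "1"]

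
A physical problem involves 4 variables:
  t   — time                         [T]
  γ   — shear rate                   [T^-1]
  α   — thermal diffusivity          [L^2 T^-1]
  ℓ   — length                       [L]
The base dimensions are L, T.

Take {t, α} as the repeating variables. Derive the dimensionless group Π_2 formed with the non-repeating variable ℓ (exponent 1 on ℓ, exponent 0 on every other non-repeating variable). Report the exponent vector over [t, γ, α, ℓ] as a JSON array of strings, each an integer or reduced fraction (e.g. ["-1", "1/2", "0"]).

["-1/2", "0", "-1/2", "1"]

Write exponents as rows L,T / cols t,γ,α,ℓ:
  L: [ 0  0  2  1]
  T: [ 1 -1 -1  0]
Echelon form has 2 nonzero rows (pivots: t,α)
Repeat: t,α; free: γ,ℓ
RREF:
  r0: [   1   -1    0  1/2]
  r1: [   0    0    1  1/2]
Fix exponent of ℓ at 1, γ at 0; solve each RREF row for its pivot's exponent:
  r0: exp(t) + (1/2)·1 = 0 ⇒ exp(t) = -1/2
  r1: exp(α) + (1/2)·1 = 0 ⇒ exp(α) = -1/2
Π_2 = t^(-1/2) · α^(-1/2) · ℓ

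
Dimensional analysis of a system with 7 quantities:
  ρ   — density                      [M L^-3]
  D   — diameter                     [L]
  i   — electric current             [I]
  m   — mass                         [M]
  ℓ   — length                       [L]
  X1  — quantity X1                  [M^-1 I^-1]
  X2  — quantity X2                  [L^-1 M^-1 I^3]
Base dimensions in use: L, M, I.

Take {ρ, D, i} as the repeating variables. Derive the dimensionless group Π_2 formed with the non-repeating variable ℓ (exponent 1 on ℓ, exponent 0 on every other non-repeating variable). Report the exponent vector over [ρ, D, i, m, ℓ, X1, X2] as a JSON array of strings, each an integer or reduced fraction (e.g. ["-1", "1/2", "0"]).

["0", "-1", "0", "0", "1", "0", "0"]

Dimensional matrix (L×M×I by ρ×D×i×m×ℓ×X1×X2):
  L: [-3  1  0  0  1  0 -1]
  M: [ 1  0  0  1  0 -1 -1]
  I: [ 0  0  1  0  0 -1  3]
Row reduction gives pivot columns ρ,D,i; rank = 3
Repeat: ρ,D,i; free: m,ℓ,X1,X2
RREF:
  r0: [   1    0    0    1    0   -1   -1]
  r1: [   0    1    0    3    1   -3   -4]
  r2: [   0    0    1    0    0   -1    3]
Fix exponent of ℓ at 1, m at 0, X1 at 0, X2 at 0; solve each RREF row for its pivot's exponent:
  r0: exp(ρ) + (0)·1 = 0 ⇒ exp(ρ) = 0
  r1: exp(D) + (1)·1 = 0 ⇒ exp(D) = -1
  r2: exp(i) + (0)·1 = 0 ⇒ exp(i) = 0
Π_2 = D^-1 · ℓ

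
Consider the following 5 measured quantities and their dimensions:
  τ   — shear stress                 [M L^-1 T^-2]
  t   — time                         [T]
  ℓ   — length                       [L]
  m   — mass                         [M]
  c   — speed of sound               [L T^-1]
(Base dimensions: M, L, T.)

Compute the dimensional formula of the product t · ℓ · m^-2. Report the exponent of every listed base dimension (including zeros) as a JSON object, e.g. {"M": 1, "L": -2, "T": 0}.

{"M": -2, "L": 1, "T": 1}

Exponent matrix [M,L,T] × [τ,t,ℓ,m,c]:
  M: [ 1  0  0  1  0]
  L: [-1  0  1  0  1]
  T: [-2  1  0  0 -1]
  [M]: (1)·0+(1)·0+(-2)·1 = -2
  [L]: (1)·0+(1)·1+(-2)·0 = 1
  [T]: (1)·1+(1)·0+(-2)·0 = 1
⇒ M^-2 L T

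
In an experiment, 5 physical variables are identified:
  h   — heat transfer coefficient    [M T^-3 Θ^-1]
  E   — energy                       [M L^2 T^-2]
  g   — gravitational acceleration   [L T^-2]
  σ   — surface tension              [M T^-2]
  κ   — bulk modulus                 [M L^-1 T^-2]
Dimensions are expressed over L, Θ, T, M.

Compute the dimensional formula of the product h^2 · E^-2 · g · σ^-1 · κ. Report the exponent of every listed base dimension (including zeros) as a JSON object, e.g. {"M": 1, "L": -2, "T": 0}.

Exponent matrix [L,Θ,T,M] × [h,E,g,σ,κ]:
  L: [ 0  2  1  0 -1]
  Θ: [-1  0  0  0  0]
  T: [-3 -2 -2 -2 -2]
  M: [ 1  1  0  1  1]
  [L]: (2)·0+(-2)·2+(1)·1+(-1)·0+(1)·-1 = -4
  [Θ]: (2)·-1+(-2)·0+(1)·0+(-1)·0+(1)·0 = -2
  [T]: (2)·-3+(-2)·-2+(1)·-2+(-1)·-2+(1)·-2 = -4
  [M]: (2)·1+(-2)·1+(1)·0+(-1)·1+(1)·1 = 0
⇒ L^-4 Θ^-2 T^-4

{"L": -4, "Θ": -2, "T": -4, "M": 0}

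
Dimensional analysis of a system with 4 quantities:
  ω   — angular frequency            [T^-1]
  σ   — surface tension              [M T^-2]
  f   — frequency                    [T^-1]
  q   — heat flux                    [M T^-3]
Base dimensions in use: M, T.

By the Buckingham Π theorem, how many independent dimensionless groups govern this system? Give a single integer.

Write exponents as rows M,T / cols ω,σ,f,q:
  M: [ 0  1  0  1]
  T: [-1 -2 -1 -3]
RREF → pivots at {ω,σ} ⇒ r = 2
4 vars − rank 2 = 2 Π groups

2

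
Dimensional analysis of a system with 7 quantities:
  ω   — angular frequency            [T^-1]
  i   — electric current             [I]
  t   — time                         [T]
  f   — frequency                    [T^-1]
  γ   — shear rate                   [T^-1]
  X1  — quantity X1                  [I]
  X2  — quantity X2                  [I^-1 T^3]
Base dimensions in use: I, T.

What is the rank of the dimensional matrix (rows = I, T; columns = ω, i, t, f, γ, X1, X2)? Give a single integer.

2

Write exponents as rows I,T / cols ω,i,t,f,γ,X1,X2:
  I: [ 0  1  0  0  0  1 -1]
  T: [-1  0  1 -1 -1  0  3]
Echelon form has 2 nonzero rows (pivots: ω,i)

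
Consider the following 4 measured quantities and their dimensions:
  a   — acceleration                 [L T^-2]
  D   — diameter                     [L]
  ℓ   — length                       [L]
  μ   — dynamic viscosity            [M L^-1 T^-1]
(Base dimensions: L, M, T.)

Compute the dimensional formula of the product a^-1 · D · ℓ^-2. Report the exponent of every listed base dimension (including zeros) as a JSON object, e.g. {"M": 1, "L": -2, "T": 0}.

Dimensional matrix (L×M×T by a×D×ℓ×μ):
  L: [ 1  1  1 -1]
  M: [ 0  0  0  1]
  T: [-2  0  0 -1]
  [L]: (-1)·1+(1)·1+(-2)·1 = -2
  [M]: (-1)·0+(1)·0+(-2)·0 = 0
  [T]: (-1)·-2+(1)·0+(-2)·0 = 2
⇒ L^-2 T^2

{"L": -2, "M": 0, "T": 2}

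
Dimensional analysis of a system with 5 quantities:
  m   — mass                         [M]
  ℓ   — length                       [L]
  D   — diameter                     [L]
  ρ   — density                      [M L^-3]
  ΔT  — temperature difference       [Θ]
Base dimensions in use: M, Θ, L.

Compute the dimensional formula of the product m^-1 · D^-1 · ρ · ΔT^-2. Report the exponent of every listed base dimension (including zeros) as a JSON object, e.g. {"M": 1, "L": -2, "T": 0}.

Write exponents as rows M,Θ,L / cols m,ℓ,D,ρ,ΔT:
  M: [ 1  0  0  1  0]
  Θ: [ 0  0  0  0  1]
  L: [ 0  1  1 -3  0]
  [M]: (-1)·1+(-1)·0+(1)·1+(-2)·0 = 0
  [Θ]: (-1)·0+(-1)·0+(1)·0+(-2)·1 = -2
  [L]: (-1)·0+(-1)·1+(1)·-3+(-2)·0 = -4
⇒ Θ^-2 L^-4

{"M": 0, "Θ": -2, "L": -4}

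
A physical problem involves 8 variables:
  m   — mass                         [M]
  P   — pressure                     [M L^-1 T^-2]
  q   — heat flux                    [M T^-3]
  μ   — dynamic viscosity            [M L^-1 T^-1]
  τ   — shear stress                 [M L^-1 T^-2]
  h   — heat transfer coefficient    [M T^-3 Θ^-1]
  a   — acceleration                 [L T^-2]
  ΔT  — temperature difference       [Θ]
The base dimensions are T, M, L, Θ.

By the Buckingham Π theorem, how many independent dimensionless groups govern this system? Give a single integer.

4

Exponent matrix [T,M,L,Θ] × [m,P,q,μ,τ,h,a,ΔT]:
  T: [ 0 -2 -3 -1 -2 -3 -2  0]
  M: [ 1  1  1  1  1  1  0  0]
  L: [ 0 -1  0 -1 -1  0  1  0]
  Θ: [ 0  0  0  0  0 -1  0  1]
Row reduction gives pivot columns m,P,q,h; rank = 4
8 vars − rank 4 = 4 Π groups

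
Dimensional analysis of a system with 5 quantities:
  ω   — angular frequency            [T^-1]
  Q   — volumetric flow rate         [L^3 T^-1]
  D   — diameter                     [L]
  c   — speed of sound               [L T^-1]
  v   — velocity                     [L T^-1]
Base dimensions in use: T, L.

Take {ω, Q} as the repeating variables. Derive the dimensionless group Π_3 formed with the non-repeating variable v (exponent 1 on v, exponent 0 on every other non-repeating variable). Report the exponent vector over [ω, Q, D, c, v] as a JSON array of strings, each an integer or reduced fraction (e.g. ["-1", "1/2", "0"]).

Exponent matrix [T,L] × [ω,Q,D,c,v]:
  T: [-1 -1  0 -1 -1]
  L: [ 0  3  1  1  1]
Row reduction gives pivot columns ω,Q; rank = 2
Repeat: ω,Q; free: D,c,v
RREF:
  r0: [   1    0 -1/3  2/3  2/3]
  r1: [   0    1  1/3  1/3  1/3]
Fix exponent of v at 1, D at 0, c at 0; solve each RREF row for its pivot's exponent:
  r0: exp(ω) + (2/3)·1 = 0 ⇒ exp(ω) = -2/3
  r1: exp(Q) + (1/3)·1 = 0 ⇒ exp(Q) = -1/3
Π_3 = ω^(-2/3) · Q^(-1/3) · v

["-2/3", "-1/3", "0", "0", "1"]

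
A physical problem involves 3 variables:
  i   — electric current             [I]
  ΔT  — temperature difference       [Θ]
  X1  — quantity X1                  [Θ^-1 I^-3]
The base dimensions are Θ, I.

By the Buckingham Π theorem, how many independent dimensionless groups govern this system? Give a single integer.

Write exponents as rows Θ,I / cols i,ΔT,X1:
  Θ: [ 0  1 -1]
  I: [ 1  0 -3]
RREF → pivots at {i,ΔT} ⇒ r = 2
Π count = n − r = 3 − 2 = 1

1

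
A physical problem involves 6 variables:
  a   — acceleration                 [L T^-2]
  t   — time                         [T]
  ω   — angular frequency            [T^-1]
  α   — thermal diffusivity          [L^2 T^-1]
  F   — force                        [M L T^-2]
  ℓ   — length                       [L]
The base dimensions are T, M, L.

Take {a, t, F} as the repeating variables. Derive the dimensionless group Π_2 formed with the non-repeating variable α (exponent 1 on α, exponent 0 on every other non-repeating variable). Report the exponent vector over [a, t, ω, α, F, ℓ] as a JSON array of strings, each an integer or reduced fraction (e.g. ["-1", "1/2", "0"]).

Write exponents as rows T,M,L / cols a,t,ω,α,F,ℓ:
  T: [-2  1 -1 -1 -2  0]
  M: [ 0  0  0  0  1  0]
  L: [ 1  0  0  2  1  1]
Row reduction gives pivot columns a,t,F; rank = 3
Repeat: a,t,F; free: ω,α,ℓ
RREF:
  r0: [   1    0    0    2    0    1]
  r1: [   0    1   -1    3    0    2]
  r2: [   0    0    0    0    1    0]
Fix exponent of α at 1, ω at 0, ℓ at 0; solve each RREF row for its pivot's exponent:
  r0: exp(a) + (2)·1 = 0 ⇒ exp(a) = -2
  r1: exp(t) + (3)·1 = 0 ⇒ exp(t) = -3
  r2: exp(F) + (0)·1 = 0 ⇒ exp(F) = 0
Π_2 = a^-2 · t^-3 · α

["-2", "-3", "0", "1", "0", "0"]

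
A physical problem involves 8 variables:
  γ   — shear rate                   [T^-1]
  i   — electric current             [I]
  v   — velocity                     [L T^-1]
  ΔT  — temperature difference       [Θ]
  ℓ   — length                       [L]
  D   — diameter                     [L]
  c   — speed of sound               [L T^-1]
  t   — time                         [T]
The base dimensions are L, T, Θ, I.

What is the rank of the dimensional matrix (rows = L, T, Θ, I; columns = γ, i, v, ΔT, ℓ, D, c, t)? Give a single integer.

4

Write exponents as rows L,T,Θ,I / cols γ,i,v,ΔT,ℓ,D,c,t:
  L: [ 0  0  1  0  1  1  1  0]
  T: [-1  0 -1  0  0  0 -1  1]
  Θ: [ 0  0  0  1  0  0  0  0]
  I: [ 0  1  0  0  0  0  0  0]
Echelon form has 4 nonzero rows (pivots: γ,i,v,ΔT)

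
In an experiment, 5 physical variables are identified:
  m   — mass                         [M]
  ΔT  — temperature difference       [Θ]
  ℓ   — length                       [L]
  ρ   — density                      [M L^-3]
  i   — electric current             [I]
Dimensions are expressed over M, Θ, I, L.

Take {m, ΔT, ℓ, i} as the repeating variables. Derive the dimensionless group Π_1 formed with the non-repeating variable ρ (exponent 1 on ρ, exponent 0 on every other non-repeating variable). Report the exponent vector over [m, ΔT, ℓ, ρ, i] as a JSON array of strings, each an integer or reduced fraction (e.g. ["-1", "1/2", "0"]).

Write exponents as rows M,Θ,I,L / cols m,ΔT,ℓ,ρ,i:
  M: [ 1  0  0  1  0]
  Θ: [ 0  1  0  0  0]
  I: [ 0  0  0  0  1]
  L: [ 0  0  1 -3  0]
Row reduction gives pivot columns m,ΔT,ℓ,i; rank = 4
Repeat: m,ΔT,ℓ,i; free: ρ
RREF:
  r0: [   1    0    0    1    0]
  r1: [   0    1    0    0    0]
  r2: [   0    0    1   -3    0]
  r3: [   0    0    0    0    1]
Fix exponent of ρ at 1; solve each RREF row for its pivot's exponent:
  r0: exp(m) + (1)·1 = 0 ⇒ exp(m) = -1
  r1: exp(ΔT) + (0)·1 = 0 ⇒ exp(ΔT) = 0
  r2: exp(ℓ) + (-3)·1 = 0 ⇒ exp(ℓ) = 3
  r3: exp(i) + (0)·1 = 0 ⇒ exp(i) = 0
Π_1 = m^-1 · ℓ^3 · ρ

["-1", "0", "3", "1", "0"]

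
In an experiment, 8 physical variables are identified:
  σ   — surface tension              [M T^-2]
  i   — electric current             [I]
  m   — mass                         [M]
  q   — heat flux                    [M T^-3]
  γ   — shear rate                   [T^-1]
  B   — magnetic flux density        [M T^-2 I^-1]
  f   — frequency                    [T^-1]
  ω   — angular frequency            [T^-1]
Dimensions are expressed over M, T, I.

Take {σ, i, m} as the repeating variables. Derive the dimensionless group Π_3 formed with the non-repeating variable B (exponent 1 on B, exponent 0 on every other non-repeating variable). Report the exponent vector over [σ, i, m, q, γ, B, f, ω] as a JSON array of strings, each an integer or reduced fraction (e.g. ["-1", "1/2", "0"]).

Exponent matrix [M,T,I] × [σ,i,m,q,γ,B,f,ω]:
  M: [ 1  0  1  1  0  1  0  0]
  T: [-2  0  0 -3 -1 -2 -1 -1]
  I: [ 0  1  0  0  0 -1  0  0]
RREF → pivots at {σ,i,m} ⇒ r = 3
Repeat: σ,i,m; free: q,γ,B,f,ω
RREF:
  r0: [   1    0    0  3/2  1/2    1  1/2  1/2]
  r1: [   0    1    0    0    0   -1    0    0]
  r2: [   0    0    1 -1/2 -1/2    0 -1/2 -1/2]
Fix exponent of B at 1, q at 0, γ at 0, f at 0, ω at 0; solve each RREF row for its pivot's exponent:
  r0: exp(σ) + (1)·1 = 0 ⇒ exp(σ) = -1
  r1: exp(i) + (-1)·1 = 0 ⇒ exp(i) = 1
  r2: exp(m) + (0)·1 = 0 ⇒ exp(m) = 0
Π_3 = σ^-1 · i · B

["-1", "1", "0", "0", "0", "1", "0", "0"]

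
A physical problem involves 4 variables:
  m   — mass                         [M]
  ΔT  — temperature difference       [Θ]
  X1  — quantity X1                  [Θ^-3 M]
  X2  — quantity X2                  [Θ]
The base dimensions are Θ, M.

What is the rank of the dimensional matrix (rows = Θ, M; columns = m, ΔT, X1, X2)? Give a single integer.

Exponent matrix [Θ,M] × [m,ΔT,X1,X2]:
  Θ: [ 0  1 -3  1]
  M: [ 1  0  1  0]
Echelon form has 2 nonzero rows (pivots: m,ΔT)

2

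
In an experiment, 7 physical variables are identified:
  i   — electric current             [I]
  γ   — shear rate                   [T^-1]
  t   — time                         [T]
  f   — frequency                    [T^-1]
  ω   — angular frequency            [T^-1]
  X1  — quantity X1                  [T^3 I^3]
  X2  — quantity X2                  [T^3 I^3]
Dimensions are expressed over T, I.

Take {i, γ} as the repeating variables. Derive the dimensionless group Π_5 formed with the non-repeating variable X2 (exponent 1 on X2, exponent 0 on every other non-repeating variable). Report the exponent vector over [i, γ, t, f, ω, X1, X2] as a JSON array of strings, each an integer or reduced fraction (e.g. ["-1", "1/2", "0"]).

["-3", "3", "0", "0", "0", "0", "1"]

Exponent matrix [T,I] × [i,γ,t,f,ω,X1,X2]:
  T: [ 0 -1  1 -1 -1  3  3]
  I: [ 1  0  0  0  0  3  3]
Row reduction gives pivot columns i,γ; rank = 2
Repeat: i,γ; free: t,f,ω,X1,X2
RREF:
  r0: [   1    0    0    0    0    3    3]
  r1: [   0    1   -1    1    1   -3   -3]
Fix exponent of X2 at 1, t at 0, f at 0, ω at 0, X1 at 0; solve each RREF row for its pivot's exponent:
  r0: exp(i) + (3)·1 = 0 ⇒ exp(i) = -3
  r1: exp(γ) + (-3)·1 = 0 ⇒ exp(γ) = 3
Π_5 = i^-3 · γ^3 · X2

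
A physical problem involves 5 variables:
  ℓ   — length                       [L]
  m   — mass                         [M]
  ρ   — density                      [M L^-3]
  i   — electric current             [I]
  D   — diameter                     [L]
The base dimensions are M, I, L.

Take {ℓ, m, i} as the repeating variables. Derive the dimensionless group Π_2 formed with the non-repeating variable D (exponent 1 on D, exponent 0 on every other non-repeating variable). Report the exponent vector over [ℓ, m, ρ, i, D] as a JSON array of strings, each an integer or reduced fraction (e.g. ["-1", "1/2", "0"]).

Write exponents as rows M,I,L / cols ℓ,m,ρ,i,D:
  M: [ 0  1  1  0  0]
  I: [ 0  0  0  1  0]
  L: [ 1  0 -3  0  1]
RREF → pivots at {ℓ,m,i} ⇒ r = 3
Pivot set = {ℓ,m,i}, free = {ρ,D}
RREF:
  r0: [   1    0   -3    0    1]
  r1: [   0    1    1    0    0]
  r2: [   0    0    0    1    0]
Fix exponent of D at 1, ρ at 0; solve each RREF row for its pivot's exponent:
  r0: exp(ℓ) + (1)·1 = 0 ⇒ exp(ℓ) = -1
  r1: exp(m) + (0)·1 = 0 ⇒ exp(m) = 0
  r2: exp(i) + (0)·1 = 0 ⇒ exp(i) = 0
Π_2 = ℓ^-1 · D

["-1", "0", "0", "0", "1"]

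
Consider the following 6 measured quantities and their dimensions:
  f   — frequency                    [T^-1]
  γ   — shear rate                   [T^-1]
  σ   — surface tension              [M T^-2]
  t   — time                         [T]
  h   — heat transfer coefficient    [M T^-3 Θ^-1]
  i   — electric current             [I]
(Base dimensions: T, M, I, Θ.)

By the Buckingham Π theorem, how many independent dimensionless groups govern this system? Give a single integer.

Exponent matrix [T,M,I,Θ] × [f,γ,σ,t,h,i]:
  T: [-1 -1 -2  1 -3  0]
  M: [ 0  0  1  0  1  0]
  I: [ 0  0  0  0  0  1]
  Θ: [ 0  0  0  0 -1  0]
Echelon form has 4 nonzero rows (pivots: f,σ,h,i)
6 vars − rank 4 = 2 Π groups

2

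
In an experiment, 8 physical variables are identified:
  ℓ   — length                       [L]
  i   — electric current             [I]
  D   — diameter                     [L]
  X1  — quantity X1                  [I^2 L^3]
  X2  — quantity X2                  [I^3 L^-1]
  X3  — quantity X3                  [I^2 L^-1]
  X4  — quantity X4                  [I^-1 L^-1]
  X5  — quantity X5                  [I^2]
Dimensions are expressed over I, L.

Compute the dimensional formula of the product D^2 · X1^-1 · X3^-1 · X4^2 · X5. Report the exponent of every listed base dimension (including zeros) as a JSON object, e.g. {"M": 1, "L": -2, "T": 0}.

Write exponents as rows I,L / cols ℓ,i,D,X1,X2,X3,X4,X5:
  I: [ 0  1  0  2  3  2 -1  2]
  L: [ 1  0  1  3 -1 -1 -1  0]
  [I]: (2)·0+(-1)·2+(-1)·2+(2)·-1+(1)·2 = -4
  [L]: (2)·1+(-1)·3+(-1)·-1+(2)·-1+(1)·0 = -2
⇒ I^-4 L^-2

{"I": -4, "L": -2}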